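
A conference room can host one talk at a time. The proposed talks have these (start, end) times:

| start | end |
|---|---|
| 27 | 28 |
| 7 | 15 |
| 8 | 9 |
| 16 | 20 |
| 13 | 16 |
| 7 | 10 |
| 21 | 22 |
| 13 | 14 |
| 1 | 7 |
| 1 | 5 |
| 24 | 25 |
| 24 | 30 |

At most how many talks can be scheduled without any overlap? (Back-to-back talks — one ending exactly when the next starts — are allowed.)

Order by finish time; keep every interval that doesn't clash with the previous kept one.
By end time: (1,5), (1,7), (8,9), (7,10), (13,14), (7,15), (13,16), (16,20), (21,22), (24,25), (27,28), (24,30).
Pick (1,5); next start ≥ 5 → (8,9); next start ≥ 9 → (13,14); next start ≥ 14 → (16,20); next start ≥ 20 → (21,22); next start ≥ 22 → (24,25); next start ≥ 25 → (27,28).
Selected 7 talks.

7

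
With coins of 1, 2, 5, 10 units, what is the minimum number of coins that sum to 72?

72 − 7×10→2 − 1×2→0
Total coins = 7 + 1 = 8

8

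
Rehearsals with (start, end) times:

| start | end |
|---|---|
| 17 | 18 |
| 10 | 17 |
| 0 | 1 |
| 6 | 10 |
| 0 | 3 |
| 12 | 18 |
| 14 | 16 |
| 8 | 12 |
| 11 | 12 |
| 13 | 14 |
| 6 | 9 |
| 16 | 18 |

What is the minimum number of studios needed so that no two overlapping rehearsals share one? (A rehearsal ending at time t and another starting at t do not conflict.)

3

Count concurrent intervals with a sweep; the peak is the room count.
starts: [0, 0, 6, 6, 8, 10, 11, 12, 13, 14, 16, 17]
ends:   [1, 3, 9, 10, 12, 12, 14, 16, 17, 18, 18, 18]
s0→1 s0→2 e1→1 e3→0 s6→1 s6→2 s8→3  — peak 3.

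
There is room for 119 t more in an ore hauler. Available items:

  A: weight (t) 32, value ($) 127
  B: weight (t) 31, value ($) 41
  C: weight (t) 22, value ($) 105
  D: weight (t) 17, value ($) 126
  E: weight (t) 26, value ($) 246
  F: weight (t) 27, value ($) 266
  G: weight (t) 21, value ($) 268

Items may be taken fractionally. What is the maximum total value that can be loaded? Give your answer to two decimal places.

1034.81

Order: G (268/21=12.76) > F (266/27=9.85) > E (246/26=9.46) > D (126/17=7.41) > C (105/22=4.77) > A (127/32=3.97) > B (41/31=1.32)
Fill: take G (21 @ 268) → take F (27 @ 266) → take E (26 @ 246) → take D (17 @ 126) → take C (22 @ 105) → take 6/32 of A → 23.81; 119/119 used.
Total value = 1034.81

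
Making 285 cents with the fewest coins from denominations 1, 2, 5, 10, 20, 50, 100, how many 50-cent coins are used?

285 = 2×100 + 1×50 + 1×20 + 1×10 + 1×5
Count of 50: 1

1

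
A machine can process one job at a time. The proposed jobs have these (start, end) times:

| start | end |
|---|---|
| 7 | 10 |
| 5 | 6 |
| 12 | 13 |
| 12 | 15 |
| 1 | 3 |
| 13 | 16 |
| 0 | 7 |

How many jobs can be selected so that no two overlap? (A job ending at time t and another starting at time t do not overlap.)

Sorted by end: (1,3)  (5,6)  (0,7)  (7,10)  (12,13)  (12,15)  (13,16)
take (1,3); take (5,6); take (7,10); take (12,13); take (13,16).
Selected 5 jobs.

5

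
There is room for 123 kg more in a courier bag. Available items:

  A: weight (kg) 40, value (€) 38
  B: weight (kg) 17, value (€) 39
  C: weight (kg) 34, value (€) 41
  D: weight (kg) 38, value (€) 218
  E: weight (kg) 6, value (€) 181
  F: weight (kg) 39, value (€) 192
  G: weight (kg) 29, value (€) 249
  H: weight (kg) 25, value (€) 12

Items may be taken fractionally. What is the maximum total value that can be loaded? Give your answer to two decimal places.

865.24

Ratios (sorted): E 30.17, G 8.59, D 5.74, F 4.92, B 2.29, C 1.21, A 0.95, H 0.48
take E (6 @ 181); take G (29 @ 249); take D (38 @ 218); take F (39 @ 192); take 11/17 of B → 25.24. Capacity used 123/123.
Total value = 865.24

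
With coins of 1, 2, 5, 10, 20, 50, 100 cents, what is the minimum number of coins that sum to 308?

6

Greedy: take as many of the largest coin as possible, then repeat with the remainder.
308 = 3×100 + 1×5 + 1×2 + 1×1
Total coins = 3 + 1 + 1 + 1 = 6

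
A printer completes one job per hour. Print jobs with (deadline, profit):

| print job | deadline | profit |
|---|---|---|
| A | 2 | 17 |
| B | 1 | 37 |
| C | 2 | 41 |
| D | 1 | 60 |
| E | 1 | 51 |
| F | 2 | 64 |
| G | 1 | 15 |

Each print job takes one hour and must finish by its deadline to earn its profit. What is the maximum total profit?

124

By profit: F(d2,64), D(d1,60), E(d1,51), C(d2,41), B(d1,37), A(d2,17), G(d1,15)
F→slot 2; D→slot 1; E skipped; C skipped; B skipped; A skipped; G skipped.
Profit = 60 + 64 = 124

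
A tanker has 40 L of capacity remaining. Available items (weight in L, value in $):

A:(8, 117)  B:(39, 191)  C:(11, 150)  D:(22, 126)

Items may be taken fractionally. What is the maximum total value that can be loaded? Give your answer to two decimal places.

Greedy by value/weight ratio, highest first.
Order: A (117/8=14.62) > C (150/11=13.64) > D (126/22=5.73) > B (191/39=4.90)
Fill: take A (8 @ 117) → take C (11 @ 150) → take 21/22 of D → 120.27; 40/40 used.
Total value = 387.27

387.27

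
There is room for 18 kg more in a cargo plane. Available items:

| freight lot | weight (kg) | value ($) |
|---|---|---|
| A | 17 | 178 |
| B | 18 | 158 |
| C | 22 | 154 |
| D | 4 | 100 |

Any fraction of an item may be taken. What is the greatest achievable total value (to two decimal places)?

246.59

Greedy by value/weight ratio, highest first.
Ratios (sorted): D 25.00, A 10.47, B 8.78, C 7.00
take D (4 @ 100); take 14/17 of A → 146.59. Capacity used 18/18.
Total value = 246.59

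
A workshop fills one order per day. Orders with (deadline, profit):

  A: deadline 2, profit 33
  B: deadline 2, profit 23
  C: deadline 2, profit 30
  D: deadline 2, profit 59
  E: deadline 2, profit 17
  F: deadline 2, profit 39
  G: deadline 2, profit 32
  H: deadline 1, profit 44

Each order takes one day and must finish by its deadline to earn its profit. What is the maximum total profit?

103

Take jobs in profit order; each goes to the latest open slot no later than its deadline.
Profit order: D=59 H=44 F=39 A=33 G=32 C=30 B=23 E=17
Assign: D→slot 2, H→slot 1, F skipped, A skipped, G skipped, C skipped, B skipped, E skipped.
Slots: [1:H] [2:D]
Profit = 44 + 59 = 103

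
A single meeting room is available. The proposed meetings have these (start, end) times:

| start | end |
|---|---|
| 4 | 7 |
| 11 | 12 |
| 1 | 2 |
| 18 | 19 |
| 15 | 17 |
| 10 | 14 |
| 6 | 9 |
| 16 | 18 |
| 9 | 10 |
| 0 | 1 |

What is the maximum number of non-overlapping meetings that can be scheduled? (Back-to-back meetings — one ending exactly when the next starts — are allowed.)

7

Sort by end time and greedily take each interval whose start is ≥ the last chosen end.
By end time: (0,1), (1,2), (4,7), (6,9), (9,10), (11,12), (10,14), (15,17), (16,18), (18,19).
Pick (0,1); next start ≥ 1 → (1,2); next start ≥ 2 → (4,7); next start ≥ 7 → (9,10); next start ≥ 10 → (11,12); next start ≥ 12 → (15,17); next start ≥ 17 → (18,19).
Selected 7 meetings.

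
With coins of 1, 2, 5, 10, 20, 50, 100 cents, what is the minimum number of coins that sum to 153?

4

Use the largest denomination that fits, subtract, and repeat.
153 = 1×100 + 1×50 + 1×2 + 1×1
Total coins = 1 + 1 + 1 + 1 = 4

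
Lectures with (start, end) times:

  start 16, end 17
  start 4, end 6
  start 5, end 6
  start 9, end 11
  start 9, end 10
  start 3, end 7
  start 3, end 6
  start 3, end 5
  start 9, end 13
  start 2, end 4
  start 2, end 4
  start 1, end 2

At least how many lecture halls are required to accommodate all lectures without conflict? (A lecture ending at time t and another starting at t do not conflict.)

5

starts: [1, 2, 2, 3, 3, 3, 4, 5, 9, 9, 9, 16]
ends:   [2, 4, 4, 5, 6, 6, 6, 7, 10, 11, 13, 17]
s1→1 e2→0 s2→1 s2→2 s3→3 s3→4 s3→5  — peak 5.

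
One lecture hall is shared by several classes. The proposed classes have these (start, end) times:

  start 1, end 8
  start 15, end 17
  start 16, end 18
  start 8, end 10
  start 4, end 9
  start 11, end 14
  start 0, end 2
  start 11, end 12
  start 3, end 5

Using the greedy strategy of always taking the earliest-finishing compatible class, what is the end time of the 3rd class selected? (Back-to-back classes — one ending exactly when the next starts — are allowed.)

Greedy by earliest finish: after sorting by end time, pick each interval compatible with the last pick.
Sorted by end: (0,2)  (3,5)  (1,8)  (4,9)  (8,10)  (11,12)  (11,14)  (15,17)  (16,18)
take (0,2); take (3,5); skip (1,8); take (8,10); take (11,12); skip (11,14); take (15,17).
Selected: (0,2) (3,5) (8,10) (11,12) (15,17)

10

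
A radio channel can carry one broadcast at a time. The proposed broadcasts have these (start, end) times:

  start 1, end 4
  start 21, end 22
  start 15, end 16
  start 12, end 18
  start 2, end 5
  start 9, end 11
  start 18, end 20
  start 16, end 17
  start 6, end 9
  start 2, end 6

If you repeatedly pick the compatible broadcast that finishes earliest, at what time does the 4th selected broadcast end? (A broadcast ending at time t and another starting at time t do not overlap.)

Order by finish time; keep every interval that doesn't clash with the previous kept one.
Sorted by end: (1,4)  (2,5)  (2,6)  (6,9)  (9,11)  (15,16)  (16,17)  (12,18)  (18,20)  (21,22)
take (1,4); skip (2,5); skip (2,6); take (6,9); take (9,11); take (15,16); take (16,17); take (18,20); take (21,22).
Selected: (1,4) (6,9) (9,11) (15,16) (16,17) (18,20) (21,22)

16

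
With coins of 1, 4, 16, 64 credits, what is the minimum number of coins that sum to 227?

Use the largest denomination that fits, subtract, and repeat.
227 = 3×64 + 2×16 + 3×1
Total coins = 3 + 2 + 3 = 8

8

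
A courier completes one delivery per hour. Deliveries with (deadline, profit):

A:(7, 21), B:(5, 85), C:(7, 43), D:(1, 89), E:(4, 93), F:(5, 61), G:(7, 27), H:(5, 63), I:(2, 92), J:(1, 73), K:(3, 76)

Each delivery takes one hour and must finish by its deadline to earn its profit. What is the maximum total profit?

505

Take jobs in profit order; each goes to the latest open slot no later than its deadline.
Profit order: E=93 I=92 D=89 B=85 K=76 J=73 H=63 F=61 C=43 G=27 A=21
Assign: E→slot 4, I→slot 2, D→slot 1, B→slot 5, K→slot 3, J skipped, H skipped, F skipped, C→slot 7, G→slot 6, A skipped.
Slots: [1:D] [2:I] [3:K] [4:E] [5:B] [6:G] [7:C]
Profit = 89 + 92 + 76 + 93 + 85 + 27 + 43 = 505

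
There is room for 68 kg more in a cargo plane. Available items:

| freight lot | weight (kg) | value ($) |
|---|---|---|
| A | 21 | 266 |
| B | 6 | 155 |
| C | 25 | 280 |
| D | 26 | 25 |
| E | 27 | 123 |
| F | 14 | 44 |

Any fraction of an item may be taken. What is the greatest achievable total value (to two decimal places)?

773.89

Sort by value per unit weight and fill in that order.
Order: B (155/6=25.83) > A (266/21=12.67) > C (280/25=11.20) > E (123/27=4.56) > F (44/14=3.14) > D (25/26=0.96)
Fill: take B (6 @ 155) → take A (21 @ 266) → take C (25 @ 280) → take 16/27 of E → 72.89; 68/68 used.
Total value = 773.89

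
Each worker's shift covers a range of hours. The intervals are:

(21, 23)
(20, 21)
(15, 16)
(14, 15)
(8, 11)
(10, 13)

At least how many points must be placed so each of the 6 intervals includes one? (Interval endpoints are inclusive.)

Sort by right endpoint; whenever an interval is uncovered, place a point at its right end.
Sorted: [8,11] [10,13] [14,15] [15,16] [20,21] [21,23]
{[8,11],[10,13]} hit by 11; {[14,15],[15,16]} hit by 15; {[20,21],[21,23]} hit by 21.
Points: 11, 15, 21 (3 total).

3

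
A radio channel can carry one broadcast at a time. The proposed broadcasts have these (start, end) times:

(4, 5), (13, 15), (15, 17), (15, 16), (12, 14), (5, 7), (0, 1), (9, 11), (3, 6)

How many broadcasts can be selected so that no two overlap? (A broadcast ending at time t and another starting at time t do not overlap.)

6

Sorted by end: (0,1)  (4,5)  (3,6)  (5,7)  (9,11)  (12,14)  (13,15)  (15,16)  (15,17)
take (0,1); take (4,5); take (5,7); take (9,11); take (12,14); take (15,16).
Selected 6 broadcasts.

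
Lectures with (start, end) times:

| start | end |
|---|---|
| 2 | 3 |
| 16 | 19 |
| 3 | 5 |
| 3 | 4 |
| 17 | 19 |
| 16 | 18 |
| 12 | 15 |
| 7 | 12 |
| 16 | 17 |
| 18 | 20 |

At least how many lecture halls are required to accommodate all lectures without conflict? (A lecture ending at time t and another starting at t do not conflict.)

The answer is the maximum number of intervals overlapping at any instant.
Events (time:±→running): 2:+→1 3:-→0 3:+→1 3:+→2 4:-→1 5:-→0 7:+→1 12:-→0 12:+→1 15:-→0 16:+→1 16:+→2 16:+→3 … peak 3.

3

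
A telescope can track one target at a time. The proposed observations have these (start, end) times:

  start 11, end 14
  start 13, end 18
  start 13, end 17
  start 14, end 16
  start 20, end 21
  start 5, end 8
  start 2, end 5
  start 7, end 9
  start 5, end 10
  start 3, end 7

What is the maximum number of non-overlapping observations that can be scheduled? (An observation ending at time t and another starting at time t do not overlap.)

5

By end time: (2,5), (3,7), (5,8), (7,9), (5,10), (11,14), (14,16), (13,17), (13,18), (20,21).
Pick (2,5); next start ≥ 5 → (5,8); next start ≥ 8 → (11,14); next start ≥ 14 → (14,16); next start ≥ 16 → (20,21).
Selected 5 observations.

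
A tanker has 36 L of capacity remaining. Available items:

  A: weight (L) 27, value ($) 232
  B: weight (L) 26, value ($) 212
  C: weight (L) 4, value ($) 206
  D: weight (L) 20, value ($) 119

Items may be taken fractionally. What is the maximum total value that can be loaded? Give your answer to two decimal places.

478.77

Greedy by value/weight ratio, highest first.
Order: C (206/4=51.50) > A (232/27=8.59) > B (212/26=8.15) > D (119/20=5.95)
Fill: take C (4 @ 206) → take A (27 @ 232) → take 5/26 of B → 40.77; 36/36 used.
Total value = 478.77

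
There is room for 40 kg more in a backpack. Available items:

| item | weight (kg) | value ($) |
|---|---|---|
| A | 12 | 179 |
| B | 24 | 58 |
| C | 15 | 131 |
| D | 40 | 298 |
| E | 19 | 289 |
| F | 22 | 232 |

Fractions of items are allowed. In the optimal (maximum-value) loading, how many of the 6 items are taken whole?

2

Greedy by value/weight ratio, highest first.
Ratios (sorted): E 15.21, A 14.92, F 10.55, C 8.73, D 7.45, B 2.42
take E (19 @ 289); take A (12 @ 179); take 9/22 of F → 94.91. Capacity used 40/40.
2 item(s) taken whole; one partial (take 9/22 of F).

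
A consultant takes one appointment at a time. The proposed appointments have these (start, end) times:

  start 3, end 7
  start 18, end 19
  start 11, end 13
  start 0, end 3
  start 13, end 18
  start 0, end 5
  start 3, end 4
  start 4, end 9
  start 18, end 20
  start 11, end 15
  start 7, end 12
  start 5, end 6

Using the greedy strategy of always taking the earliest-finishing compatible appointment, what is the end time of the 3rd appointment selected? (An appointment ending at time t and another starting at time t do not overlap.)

6

Sorted by end: (0,3)  (3,4)  (0,5)  (5,6)  (3,7)  (4,9)  (7,12)  (11,13)  (11,15)  (13,18)  (18,19)  (18,20)
take (0,3); take (3,4); take (5,6); take (7,12); take (13,18); take (18,19).
Selected: (0,3) (3,4) (5,6) (7,12) (13,18) (18,19)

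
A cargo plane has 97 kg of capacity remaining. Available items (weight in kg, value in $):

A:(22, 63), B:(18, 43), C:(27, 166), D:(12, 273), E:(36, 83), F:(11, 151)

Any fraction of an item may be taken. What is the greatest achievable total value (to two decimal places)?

712.14

Greedy by value/weight ratio, highest first.
Ratios (sorted): D 22.75, F 13.73, C 6.15, A 2.86, B 2.39, E 2.31
take D (12 @ 273); take F (11 @ 151); take C (27 @ 166); take A (22 @ 63); take B (18 @ 43); take 7/36 of E → 16.14. Capacity used 97/97.
Total value = 712.14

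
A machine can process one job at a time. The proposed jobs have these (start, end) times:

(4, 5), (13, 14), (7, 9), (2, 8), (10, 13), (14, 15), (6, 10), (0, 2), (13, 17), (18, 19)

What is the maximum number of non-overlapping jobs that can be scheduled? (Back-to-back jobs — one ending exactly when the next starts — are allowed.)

7

Greedy by earliest finish: after sorting by end time, pick each interval compatible with the last pick.
By end time: (0,2), (4,5), (2,8), (7,9), (6,10), (10,13), (13,14), (14,15), (13,17), (18,19).
Pick (0,2); next start ≥ 2 → (4,5); next start ≥ 5 → (7,9); next start ≥ 9 → (10,13); next start ≥ 13 → (13,14); next start ≥ 14 → (14,15); next start ≥ 15 → (18,19).
Selected 7 jobs.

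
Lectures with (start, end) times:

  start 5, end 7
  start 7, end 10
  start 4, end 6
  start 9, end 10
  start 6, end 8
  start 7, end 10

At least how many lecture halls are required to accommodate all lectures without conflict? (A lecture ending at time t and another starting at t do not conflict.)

Events (time:±→running): 4:+→1 5:+→2 6:-→1 6:+→2 7:-→1 7:+→2 7:+→3 … peak 3.

3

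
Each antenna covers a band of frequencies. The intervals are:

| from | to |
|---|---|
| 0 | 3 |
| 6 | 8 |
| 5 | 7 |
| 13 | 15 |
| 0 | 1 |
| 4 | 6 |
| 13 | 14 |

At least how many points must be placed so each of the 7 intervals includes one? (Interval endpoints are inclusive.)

3

Sorted: [0,1] [0,3] [4,6] [5,7] [6,8] [13,14] [13,15]
{[0,1],[0,3]} hit by 1; {[4,6],[5,7],[6,8]} hit by 6; {[13,14],[13,15]} hit by 14.
Points: 1, 6, 14 (3 total).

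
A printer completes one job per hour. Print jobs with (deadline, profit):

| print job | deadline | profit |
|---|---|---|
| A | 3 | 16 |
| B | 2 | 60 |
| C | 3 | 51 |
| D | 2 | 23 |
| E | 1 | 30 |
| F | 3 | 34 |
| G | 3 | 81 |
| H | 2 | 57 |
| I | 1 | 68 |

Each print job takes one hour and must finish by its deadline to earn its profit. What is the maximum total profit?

Take jobs in profit order; each goes to the latest open slot no later than its deadline.
By profit: G(d3,81), I(d1,68), B(d2,60), H(d2,57), C(d3,51), F(d3,34), E(d1,30), D(d2,23), A(d3,16)
G→slot 3; I→slot 1; B→slot 2; H skipped; C skipped; F skipped; E skipped; D skipped; A skipped.
Profit = 68 + 60 + 81 = 209

209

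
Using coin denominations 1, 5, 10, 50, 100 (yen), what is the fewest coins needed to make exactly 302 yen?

302 − 3×100→2 − 2×1→0
Total coins = 3 + 2 = 5

5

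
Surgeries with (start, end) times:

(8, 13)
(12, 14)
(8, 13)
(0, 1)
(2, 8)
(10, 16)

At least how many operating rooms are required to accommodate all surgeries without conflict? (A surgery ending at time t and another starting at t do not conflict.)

The answer is the maximum number of intervals overlapping at any instant.
starts: [0, 2, 8, 8, 10, 12]
ends:   [1, 8, 13, 13, 14, 16]
s0→1 e1→0 s2→1 e8→0 s8→1 s8→2 s10→3 s12→4  — peak 4.

4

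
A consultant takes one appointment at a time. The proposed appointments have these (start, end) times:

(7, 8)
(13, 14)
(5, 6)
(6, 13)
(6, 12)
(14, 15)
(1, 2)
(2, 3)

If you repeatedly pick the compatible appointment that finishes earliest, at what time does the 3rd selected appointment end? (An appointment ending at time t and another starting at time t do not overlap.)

Order by finish time; keep every interval that doesn't clash with the previous kept one.
Sorted by end: (1,2)  (2,3)  (5,6)  (7,8)  (6,12)  (6,13)  (13,14)  (14,15)
take (1,2); take (2,3); take (5,6); take (7,8); take (13,14); take (14,15).
Selected: (1,2) (2,3) (5,6) (7,8) (13,14) (14,15)

6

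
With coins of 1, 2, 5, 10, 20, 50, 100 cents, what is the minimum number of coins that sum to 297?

7

Greedy: take as many of the largest coin as possible, then repeat with the remainder.
297 = 2×100 + 1×50 + 2×20 + 1×5 + 1×2
Total coins = 2 + 1 + 2 + 1 + 1 = 7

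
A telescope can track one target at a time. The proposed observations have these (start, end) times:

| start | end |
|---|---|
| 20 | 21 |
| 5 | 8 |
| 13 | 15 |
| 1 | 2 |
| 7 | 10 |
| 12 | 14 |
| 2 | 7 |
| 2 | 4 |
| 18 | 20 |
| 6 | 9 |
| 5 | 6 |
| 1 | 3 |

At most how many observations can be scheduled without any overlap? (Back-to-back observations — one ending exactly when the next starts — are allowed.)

7

Order by finish time; keep every interval that doesn't clash with the previous kept one.
By end time: (1,2), (1,3), (2,4), (5,6), (2,7), (5,8), (6,9), (7,10), (12,14), (13,15), (18,20), (20,21).
Pick (1,2); next start ≥ 2 → (2,4); next start ≥ 4 → (5,6); next start ≥ 6 → (6,9); next start ≥ 9 → (12,14); next start ≥ 14 → (18,20); next start ≥ 20 → (20,21).
Selected 7 observations.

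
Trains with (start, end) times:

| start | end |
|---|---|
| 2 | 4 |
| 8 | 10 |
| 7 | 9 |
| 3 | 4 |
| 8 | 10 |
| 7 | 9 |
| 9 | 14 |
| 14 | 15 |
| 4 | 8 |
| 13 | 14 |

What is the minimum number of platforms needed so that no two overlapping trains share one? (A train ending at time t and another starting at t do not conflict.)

4

The answer is the maximum number of intervals overlapping at any instant.
Events (time:±→running): 2:+→1 3:+→2 4:-→1 4:-→0 4:+→1 7:+→2 7:+→3 8:-→2 8:+→3 8:+→4 … peak 4.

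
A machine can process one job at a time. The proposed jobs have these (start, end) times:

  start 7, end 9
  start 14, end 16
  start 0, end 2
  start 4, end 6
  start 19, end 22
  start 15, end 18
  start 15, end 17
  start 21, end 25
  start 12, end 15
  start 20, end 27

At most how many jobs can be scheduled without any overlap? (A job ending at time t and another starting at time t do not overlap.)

Sort by end time and greedily take each interval whose start is ≥ the last chosen end.
Sorted by end: (0,2)  (4,6)  (7,9)  (12,15)  (14,16)  (15,17)  (15,18)  (19,22)  (21,25)  (20,27)
take (0,2); take (4,6); take (7,9); take (12,15); skip (14,16); take (15,17); take (19,22).
Selected 6 jobs.

6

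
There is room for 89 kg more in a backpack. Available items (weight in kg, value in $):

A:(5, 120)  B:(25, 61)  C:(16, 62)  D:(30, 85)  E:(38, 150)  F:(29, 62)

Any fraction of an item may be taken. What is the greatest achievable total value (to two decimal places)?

Order: A (120/5=24.00) > E (150/38=3.95) > C (62/16=3.88) > D (85/30=2.83) > B (61/25=2.44) > F (62/29=2.14)
Fill: take A (5 @ 120) → take E (38 @ 150) → take C (16 @ 62) → take D (30 @ 85); 89/89 used.
Total value = 417.00

417.00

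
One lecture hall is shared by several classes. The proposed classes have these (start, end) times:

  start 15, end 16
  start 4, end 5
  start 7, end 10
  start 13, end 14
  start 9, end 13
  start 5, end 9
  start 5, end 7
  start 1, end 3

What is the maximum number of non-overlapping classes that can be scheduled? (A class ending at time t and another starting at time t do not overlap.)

6

Sorted by end: (1,3)  (4,5)  (5,7)  (5,9)  (7,10)  (9,13)  (13,14)  (15,16)
take (1,3); take (4,5); take (5,7); take (7,10); take (13,14); take (15,16).
Selected 6 classes.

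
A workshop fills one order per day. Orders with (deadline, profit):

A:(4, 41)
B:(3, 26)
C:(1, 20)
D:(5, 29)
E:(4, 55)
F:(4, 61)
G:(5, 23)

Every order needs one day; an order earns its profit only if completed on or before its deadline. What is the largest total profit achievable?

212

Sort by profit descending; place each in the latest free slot ≤ its deadline.
By profit: F(d4,61), E(d4,55), A(d4,41), D(d5,29), B(d3,26), G(d5,23), C(d1,20)
F→slot 4; E→slot 3; A→slot 2; D→slot 5; B→slot 1; G skipped; C skipped.
Profit = 26 + 41 + 55 + 61 + 29 = 212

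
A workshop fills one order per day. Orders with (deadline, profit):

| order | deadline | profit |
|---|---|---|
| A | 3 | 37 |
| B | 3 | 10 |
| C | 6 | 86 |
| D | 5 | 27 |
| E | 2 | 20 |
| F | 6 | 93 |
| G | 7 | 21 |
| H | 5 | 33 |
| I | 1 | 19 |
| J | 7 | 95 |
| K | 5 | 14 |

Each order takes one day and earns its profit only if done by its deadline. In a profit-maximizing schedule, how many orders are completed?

7

Profit order: J=95 F=93 C=86 A=37 H=33 D=27 G=21 E=20 I=19 K=14 B=10
Assign: J→slot 7, F→slot 6, C→slot 5, A→slot 3, H→slot 4, D→slot 2, G→slot 1, E skipped, I skipped, K skipped, B skipped.
Slots: [1:G] [2:D] [3:A] [4:H] [5:C] [6:F] [7:J]
7 of 11 scheduled.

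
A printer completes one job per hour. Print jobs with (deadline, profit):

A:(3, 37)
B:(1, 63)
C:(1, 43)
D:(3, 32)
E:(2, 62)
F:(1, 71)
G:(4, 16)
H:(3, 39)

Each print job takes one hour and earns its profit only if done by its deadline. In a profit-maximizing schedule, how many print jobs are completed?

By profit: F(d1,71), B(d1,63), E(d2,62), C(d1,43), H(d3,39), A(d3,37), D(d3,32), G(d4,16)
F→slot 1; B skipped; E→slot 2; C skipped; H→slot 3; A skipped; D skipped; G→slot 4.
4 of 8 scheduled.

4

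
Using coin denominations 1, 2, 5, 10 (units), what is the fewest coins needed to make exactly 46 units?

Greedy: take as many of the largest coin as possible, then repeat with the remainder.
46 = 4×10 + 1×5 + 1×1
Total coins = 4 + 1 + 1 = 6

6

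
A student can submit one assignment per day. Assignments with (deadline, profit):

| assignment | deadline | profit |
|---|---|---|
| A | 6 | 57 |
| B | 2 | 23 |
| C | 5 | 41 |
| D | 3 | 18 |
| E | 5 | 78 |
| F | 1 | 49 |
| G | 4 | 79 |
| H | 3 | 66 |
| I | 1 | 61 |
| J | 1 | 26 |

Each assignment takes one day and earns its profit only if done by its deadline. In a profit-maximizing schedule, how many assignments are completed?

6

Profit order: G=79 E=78 H=66 I=61 A=57 F=49 C=41 J=26 B=23 D=18
Assign: G→slot 4, E→slot 5, H→slot 3, I→slot 1, A→slot 6, F skipped, C→slot 2, J skipped, B skipped, D skipped.
Slots: [1:I] [2:C] [3:H] [4:G] [5:E] [6:A]
6 of 10 scheduled.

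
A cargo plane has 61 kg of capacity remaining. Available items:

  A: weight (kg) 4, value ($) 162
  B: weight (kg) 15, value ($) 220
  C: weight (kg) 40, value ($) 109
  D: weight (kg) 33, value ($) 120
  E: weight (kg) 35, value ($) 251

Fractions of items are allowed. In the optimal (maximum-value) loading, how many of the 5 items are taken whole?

Greedy by value/weight ratio, highest first.
Order: A (162/4=40.50) > B (220/15=14.67) > E (251/35=7.17) > D (120/33=3.64) > C (109/40=2.73)
Fill: take A (4 @ 162) → take B (15 @ 220) → take E (35 @ 251) → take 7/33 of D → 25.45; 61/61 used.
3 item(s) taken whole; one partial (take 7/33 of D).

3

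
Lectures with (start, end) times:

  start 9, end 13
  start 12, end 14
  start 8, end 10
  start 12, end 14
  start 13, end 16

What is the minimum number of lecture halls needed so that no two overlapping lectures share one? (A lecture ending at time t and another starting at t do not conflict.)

Events (time:±→running): 8:+→1 9:+→2 10:-→1 12:+→2 12:+→3 … peak 3.

3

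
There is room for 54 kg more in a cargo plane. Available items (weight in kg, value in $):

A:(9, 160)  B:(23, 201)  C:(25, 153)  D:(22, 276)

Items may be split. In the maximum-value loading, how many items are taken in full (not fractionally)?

Ratios (sorted): A 17.78, D 12.55, B 8.74, C 6.12
take A (9 @ 160); take D (22 @ 276); take B (23 @ 201). Capacity used 54/54.
3 item(s) taken whole.

3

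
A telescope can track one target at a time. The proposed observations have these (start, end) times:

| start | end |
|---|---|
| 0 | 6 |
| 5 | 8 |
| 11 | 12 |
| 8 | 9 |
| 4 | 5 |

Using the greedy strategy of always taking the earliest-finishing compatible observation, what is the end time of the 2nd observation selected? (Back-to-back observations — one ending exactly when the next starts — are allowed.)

By end time: (4,5), (0,6), (5,8), (8,9), (11,12).
Pick (4,5); next start ≥ 5 → (5,8); next start ≥ 8 → (8,9); next start ≥ 9 → (11,12).
Selected: (4,5) (5,8) (8,9) (11,12)

8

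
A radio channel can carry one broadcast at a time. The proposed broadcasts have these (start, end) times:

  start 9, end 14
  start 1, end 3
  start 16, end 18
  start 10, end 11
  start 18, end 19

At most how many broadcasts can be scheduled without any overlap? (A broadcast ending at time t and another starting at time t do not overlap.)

Sort by end time and greedily take each interval whose start is ≥ the last chosen end.
Sorted by end: (1,3)  (10,11)  (9,14)  (16,18)  (18,19)
take (1,3); take (10,11); skip (9,14); take (16,18); take (18,19).
Selected 4 broadcasts.

4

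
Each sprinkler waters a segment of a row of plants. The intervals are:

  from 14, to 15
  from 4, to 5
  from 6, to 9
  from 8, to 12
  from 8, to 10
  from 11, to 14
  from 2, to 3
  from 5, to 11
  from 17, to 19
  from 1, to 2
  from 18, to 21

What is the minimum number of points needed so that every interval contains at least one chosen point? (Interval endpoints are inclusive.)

Sort by right endpoint; whenever an interval is uncovered, place a point at its right end.
Sorted: [1,2] [2,3] [4,5] [6,9] [8,10] [5,11] [8,12] [11,14] [14,15] [17,19] [18,21]
{[1,2],[2,3]} hit by 2; {[4,5]} hit by 5; {[6,9],[8,10],[5,11],[8,12]} hit by 9; {[11,14],[14,15]} hit by 14; {[17,19],[18,21]} hit by 19.
Points: 2, 5, 9, 14, 19 (5 total).

5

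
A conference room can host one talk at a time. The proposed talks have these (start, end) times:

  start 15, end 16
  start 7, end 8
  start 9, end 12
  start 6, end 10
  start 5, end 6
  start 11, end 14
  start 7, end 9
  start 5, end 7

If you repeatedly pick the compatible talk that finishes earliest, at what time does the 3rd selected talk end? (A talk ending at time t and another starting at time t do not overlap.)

12

Sorted by end: (5,6)  (5,7)  (7,8)  (7,9)  (6,10)  (9,12)  (11,14)  (15,16)
take (5,6); take (7,8); take (9,12); take (15,16).
Selected: (5,6) (7,8) (9,12) (15,16)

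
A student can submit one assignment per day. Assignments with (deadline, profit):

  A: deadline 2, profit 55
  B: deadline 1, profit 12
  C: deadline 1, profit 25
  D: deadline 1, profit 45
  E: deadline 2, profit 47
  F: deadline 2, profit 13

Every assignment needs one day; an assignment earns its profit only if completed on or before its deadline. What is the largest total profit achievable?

Sort by profit descending; place each in the latest free slot ≤ its deadline.
Profit order: A=55 E=47 D=45 C=25 F=13 B=12
Assign: A→slot 2, E→slot 1, D skipped, C skipped, F skipped, B skipped.
Slots: [1:E] [2:A]
Profit = 47 + 55 = 102

102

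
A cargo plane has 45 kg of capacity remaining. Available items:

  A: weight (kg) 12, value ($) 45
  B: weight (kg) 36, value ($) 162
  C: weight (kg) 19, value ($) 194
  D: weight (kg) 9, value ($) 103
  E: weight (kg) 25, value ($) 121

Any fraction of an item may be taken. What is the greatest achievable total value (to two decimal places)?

Greedy by value/weight ratio, highest first.
Order: D (103/9=11.44) > C (194/19=10.21) > E (121/25=4.84) > B (162/36=4.50) > A (45/12=3.75)
Fill: take D (9 @ 103) → take C (19 @ 194) → take 17/25 of E → 82.28; 45/45 used.
Total value = 379.28

379.28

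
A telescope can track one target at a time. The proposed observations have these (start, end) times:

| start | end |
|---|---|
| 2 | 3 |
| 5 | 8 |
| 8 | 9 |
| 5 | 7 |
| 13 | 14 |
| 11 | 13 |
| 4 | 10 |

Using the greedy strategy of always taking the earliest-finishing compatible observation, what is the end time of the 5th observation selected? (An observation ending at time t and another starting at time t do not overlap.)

Greedy by earliest finish: after sorting by end time, pick each interval compatible with the last pick.
Sorted by end: (2,3)  (5,7)  (5,8)  (8,9)  (4,10)  (11,13)  (13,14)
take (2,3); take (5,7); skip (5,8); take (8,9); skip (4,10); take (11,13); take (13,14).
Selected: (2,3) (5,7) (8,9) (11,13) (13,14)

14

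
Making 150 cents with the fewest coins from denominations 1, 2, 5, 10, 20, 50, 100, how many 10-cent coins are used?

0

Use the largest denomination that fits, subtract, and repeat.
150 − 1×100→50 − 1×50→0
Count of 10: 0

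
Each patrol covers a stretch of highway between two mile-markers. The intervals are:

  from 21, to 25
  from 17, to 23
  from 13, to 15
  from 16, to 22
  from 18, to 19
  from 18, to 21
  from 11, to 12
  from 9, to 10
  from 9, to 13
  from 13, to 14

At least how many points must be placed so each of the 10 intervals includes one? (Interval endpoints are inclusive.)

By right end: [9,10]  [11,12]  [9,13]  [13,14]  [13,15]  [18,19]  [18,21]  [16,22]  [17,23]  [21,25]
[9,10] uncovered → point at 10; [11,12] uncovered → point at 12; [13,14] uncovered → point at 14; [18,19] uncovered → point at 19; [21,25] uncovered → point at 25.
Points: 10, 12, 14, 19, 25 (5 total).

5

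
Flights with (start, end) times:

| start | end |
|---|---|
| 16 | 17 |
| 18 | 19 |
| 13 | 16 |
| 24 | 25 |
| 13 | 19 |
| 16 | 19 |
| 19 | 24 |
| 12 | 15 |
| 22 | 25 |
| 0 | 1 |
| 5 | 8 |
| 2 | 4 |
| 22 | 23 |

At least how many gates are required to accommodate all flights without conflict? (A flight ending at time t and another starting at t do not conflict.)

The answer is the maximum number of intervals overlapping at any instant.
Events (time:±→running): 0:+→1 1:-→0 2:+→1 4:-→0 5:+→1 8:-→0 12:+→1 13:+→2 13:+→3 … peak 3.

3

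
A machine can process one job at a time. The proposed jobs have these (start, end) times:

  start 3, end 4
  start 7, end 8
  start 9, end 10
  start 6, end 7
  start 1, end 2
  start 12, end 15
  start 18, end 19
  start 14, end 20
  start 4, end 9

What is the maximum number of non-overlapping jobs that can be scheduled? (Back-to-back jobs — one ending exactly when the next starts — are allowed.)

7

Greedy by earliest finish: after sorting by end time, pick each interval compatible with the last pick.
By end time: (1,2), (3,4), (6,7), (7,8), (4,9), (9,10), (12,15), (18,19), (14,20).
Pick (1,2); next start ≥ 2 → (3,4); next start ≥ 4 → (6,7); next start ≥ 7 → (7,8); next start ≥ 8 → (9,10); next start ≥ 10 → (12,15); next start ≥ 15 → (18,19).
Selected 7 jobs.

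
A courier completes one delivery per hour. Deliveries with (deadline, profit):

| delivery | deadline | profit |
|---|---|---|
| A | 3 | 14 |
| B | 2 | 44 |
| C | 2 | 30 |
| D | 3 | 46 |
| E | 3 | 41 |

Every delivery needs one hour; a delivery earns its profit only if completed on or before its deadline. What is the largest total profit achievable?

131

Take jobs in profit order; each goes to the latest open slot no later than its deadline.
By profit: D(d3,46), B(d2,44), E(d3,41), C(d2,30), A(d3,14)
D→slot 3; B→slot 2; E→slot 1; C skipped; A skipped.
Profit = 41 + 44 + 46 = 131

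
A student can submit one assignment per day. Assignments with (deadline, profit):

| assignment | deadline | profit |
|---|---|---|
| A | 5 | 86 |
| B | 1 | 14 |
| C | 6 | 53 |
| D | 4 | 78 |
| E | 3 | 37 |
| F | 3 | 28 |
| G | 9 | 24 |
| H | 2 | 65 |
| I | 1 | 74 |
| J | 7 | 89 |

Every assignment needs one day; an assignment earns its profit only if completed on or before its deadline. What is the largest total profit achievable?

506

Sort by profit descending; place each in the latest free slot ≤ its deadline.
Profit order: J=89 A=86 D=78 I=74 H=65 C=53 E=37 F=28 G=24 B=14
Assign: J→slot 7, A→slot 5, D→slot 4, I→slot 1, H→slot 2, C→slot 6, E→slot 3, F skipped, G→slot 9, B skipped.
Slots: [1:I] [2:H] [3:E] [4:D] [5:A] [6:C] [7:J] [9:G]
Profit = 74 + 65 + 37 + 78 + 86 + 53 + 89 + 24 = 506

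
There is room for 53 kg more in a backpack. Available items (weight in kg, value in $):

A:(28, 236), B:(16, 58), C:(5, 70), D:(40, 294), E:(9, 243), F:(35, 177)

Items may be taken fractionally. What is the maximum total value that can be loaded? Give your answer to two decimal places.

629.85

Greedy by value/weight ratio, highest first.
Ratios (sorted): E 27.00, C 14.00, A 8.43, D 7.35, F 5.06, B 3.62
take E (9 @ 243); take C (5 @ 70); take A (28 @ 236); take 11/40 of D → 80.85. Capacity used 53/53.
Total value = 629.85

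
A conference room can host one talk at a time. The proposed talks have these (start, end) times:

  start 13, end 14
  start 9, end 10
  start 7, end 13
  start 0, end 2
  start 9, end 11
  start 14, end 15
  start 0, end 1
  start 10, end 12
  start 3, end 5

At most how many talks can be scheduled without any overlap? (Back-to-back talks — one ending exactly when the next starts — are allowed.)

Order by finish time; keep every interval that doesn't clash with the previous kept one.
By end time: (0,1), (0,2), (3,5), (9,10), (9,11), (10,12), (7,13), (13,14), (14,15).
Pick (0,1); next start ≥ 1 → (3,5); next start ≥ 5 → (9,10); next start ≥ 10 → (10,12); next start ≥ 12 → (13,14); next start ≥ 14 → (14,15).
Selected 6 talks.

6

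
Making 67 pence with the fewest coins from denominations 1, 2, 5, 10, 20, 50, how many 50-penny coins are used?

1

Greedy: take as many of the largest coin as possible, then repeat with the remainder.
67 − 1×50→17 − 1×10→7 − 1×5→2 − 1×2→0
Count of 50: 1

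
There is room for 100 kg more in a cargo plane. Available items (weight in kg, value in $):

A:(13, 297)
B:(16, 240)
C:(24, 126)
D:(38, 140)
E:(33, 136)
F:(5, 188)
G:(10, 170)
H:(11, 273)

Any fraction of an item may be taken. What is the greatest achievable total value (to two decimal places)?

Greedy by value/weight ratio, highest first.
Ratios (sorted): F 37.60, H 24.82, A 22.85, G 17.00, B 15.00, C 5.25, E 4.12, D 3.68
take F (5 @ 188); take H (11 @ 273); take A (13 @ 297); take G (10 @ 170); take B (16 @ 240); take C (24 @ 126); take 21/33 of E → 86.55. Capacity used 100/100.
Total value = 1380.55

1380.55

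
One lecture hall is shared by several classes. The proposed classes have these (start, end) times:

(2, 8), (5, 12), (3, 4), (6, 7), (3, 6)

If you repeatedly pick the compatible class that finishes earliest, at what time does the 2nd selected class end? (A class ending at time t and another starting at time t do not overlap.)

Sort by end time and greedily take each interval whose start is ≥ the last chosen end.
By end time: (3,4), (3,6), (6,7), (2,8), (5,12).
Pick (3,4); next start ≥ 4 → (6,7).
Selected: (3,4) (6,7)

7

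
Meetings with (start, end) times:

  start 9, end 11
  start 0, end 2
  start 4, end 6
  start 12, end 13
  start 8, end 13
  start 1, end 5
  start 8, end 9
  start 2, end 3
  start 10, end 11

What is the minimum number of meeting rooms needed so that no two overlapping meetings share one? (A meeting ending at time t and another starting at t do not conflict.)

3

starts: [0, 1, 2, 4, 8, 8, 9, 10, 12]
ends:   [2, 3, 5, 6, 9, 11, 11, 13, 13]
s0→1 s1→2 e2→1 s2→2 e3→1 s4→2 e5→1 e6→0 s8→1 s8→2 e9→1 s9→2 s10→3  — peak 3.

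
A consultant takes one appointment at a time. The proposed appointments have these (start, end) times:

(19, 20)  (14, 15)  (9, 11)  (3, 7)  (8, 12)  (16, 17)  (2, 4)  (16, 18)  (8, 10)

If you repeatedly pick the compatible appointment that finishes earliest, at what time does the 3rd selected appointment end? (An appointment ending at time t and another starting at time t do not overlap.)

Sorted by end: (2,4)  (3,7)  (8,10)  (9,11)  (8,12)  (14,15)  (16,17)  (16,18)  (19,20)
take (2,4); skip (3,7); take (8,10); skip (8,12); take (14,15); take (16,17); skip (16,18); take (19,20).
Selected: (2,4) (8,10) (14,15) (16,17) (19,20)

15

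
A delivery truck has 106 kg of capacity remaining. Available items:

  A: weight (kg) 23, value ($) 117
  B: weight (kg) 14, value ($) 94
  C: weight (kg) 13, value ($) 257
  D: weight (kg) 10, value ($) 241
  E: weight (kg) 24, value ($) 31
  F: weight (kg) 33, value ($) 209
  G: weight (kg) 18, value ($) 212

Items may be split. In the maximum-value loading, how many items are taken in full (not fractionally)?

Sort by value per unit weight and fill in that order.
Ratios (sorted): D 24.10, C 19.77, G 11.78, B 6.71, F 6.33, A 5.09, E 1.29
take D (10 @ 241); take C (13 @ 257); take G (18 @ 212); take B (14 @ 94); take F (33 @ 209); take 18/23 of A → 91.57. Capacity used 106/106.
5 item(s) taken whole; one partial (take 18/23 of A).

5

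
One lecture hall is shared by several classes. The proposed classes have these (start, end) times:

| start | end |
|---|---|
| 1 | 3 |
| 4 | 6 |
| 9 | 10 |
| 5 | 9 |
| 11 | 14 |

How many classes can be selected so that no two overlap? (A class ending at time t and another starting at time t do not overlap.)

4

By end time: (1,3), (4,6), (5,9), (9,10), (11,14).
Pick (1,3); next start ≥ 3 → (4,6); next start ≥ 6 → (9,10); next start ≥ 10 → (11,14).
Selected 4 classes.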